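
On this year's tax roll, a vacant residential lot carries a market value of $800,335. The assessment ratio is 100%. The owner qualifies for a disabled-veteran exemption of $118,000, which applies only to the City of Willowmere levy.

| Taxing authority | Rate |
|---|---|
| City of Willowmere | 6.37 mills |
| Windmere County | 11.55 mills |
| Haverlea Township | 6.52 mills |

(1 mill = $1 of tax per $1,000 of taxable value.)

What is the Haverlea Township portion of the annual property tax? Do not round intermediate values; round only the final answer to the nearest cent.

Assessed value = $800,335 × 1 = $800,335
Haverlea Township taxable value = $800,335 (exemption does not apply)
Haverlea Township levy = $800,335 × 0.00652 = $5,218.1842

$5,218.18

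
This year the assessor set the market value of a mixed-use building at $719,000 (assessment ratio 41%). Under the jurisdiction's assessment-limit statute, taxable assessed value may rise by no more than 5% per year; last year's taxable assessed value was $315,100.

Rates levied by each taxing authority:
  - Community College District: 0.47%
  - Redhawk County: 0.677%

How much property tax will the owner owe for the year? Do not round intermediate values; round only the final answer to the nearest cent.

$3,381.24

Uncapped assessed value = $719,000 × 0.41 = $294,790
Cap limit = $315,100 × 1.05 = $330,855
Taxable assessed value = min($294,790, $330,855) = $294,790 (cap does not bind)
Community College District: $294,790 × 0.0047 = $1,385.513
Redhawk County: $294,790 × 0.00677 = $1,995.7283
Total = $3,381.2413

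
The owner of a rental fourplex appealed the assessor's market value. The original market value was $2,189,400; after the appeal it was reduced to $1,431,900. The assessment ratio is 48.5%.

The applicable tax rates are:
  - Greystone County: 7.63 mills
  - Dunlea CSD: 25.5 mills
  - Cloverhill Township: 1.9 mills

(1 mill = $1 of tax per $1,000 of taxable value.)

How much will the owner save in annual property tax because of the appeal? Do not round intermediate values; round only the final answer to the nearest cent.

$12,869.58

Old assessed value = $2,189,400 × 0.485 = $1,061,859
New assessed value = $1,431,900 × 0.485 = $694,471.5
Combined rate = 0.00763 + 0.0255 + 0.0019 = 0.03503
Old tax = $1,061,859 × 0.03503 = $37,196.92077
New tax = $694,471.5 × 0.03503 = $24,327.336645
Reduction = $37,196.92077 − $24,327.336645 = $12,869.584125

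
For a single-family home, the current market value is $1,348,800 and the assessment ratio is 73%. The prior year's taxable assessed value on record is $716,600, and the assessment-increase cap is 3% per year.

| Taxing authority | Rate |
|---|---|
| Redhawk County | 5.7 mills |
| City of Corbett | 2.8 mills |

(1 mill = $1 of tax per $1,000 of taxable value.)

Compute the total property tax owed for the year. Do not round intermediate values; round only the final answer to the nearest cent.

Uncapped assessed value = $1,348,800 × 0.73 = $984,624
Cap limit = $716,600 × 1.03 = $738,098
Taxable assessed value = min($984,624, $738,098) = $738,098 (cap binds)
Redhawk County: $738,098 × 0.0057 = $4,207.1586
City of Corbett: $738,098 × 0.0028 = $2,066.6744
Total = $6,273.833

$6,273.83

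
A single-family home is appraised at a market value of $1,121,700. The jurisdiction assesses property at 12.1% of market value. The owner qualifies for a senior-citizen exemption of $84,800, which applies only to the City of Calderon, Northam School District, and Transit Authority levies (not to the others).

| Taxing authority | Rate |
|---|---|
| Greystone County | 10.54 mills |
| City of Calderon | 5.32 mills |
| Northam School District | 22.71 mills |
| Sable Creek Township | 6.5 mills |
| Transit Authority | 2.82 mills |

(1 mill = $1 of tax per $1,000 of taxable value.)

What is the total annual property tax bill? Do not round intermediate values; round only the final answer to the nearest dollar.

$3,884

Assessed value = $1,121,700 × 0.121 = $135,725.7
Greystone County: $135,725.7 × 0.01054 = $1,430.548878
City of Calderon: ($135,725.7 − $84,800) × 0.00532 = $50,925.7 × 0.00532 = $270.924724
Northam School District: ($135,725.7 − $84,800) × 0.02271 = $50,925.7 × 0.02271 = $1,156.522647
Sable Creek Township: $135,725.7 × 0.0065 = $882.21705
Transit Authority: ($135,725.7 − $84,800) × 0.00282 = $50,925.7 × 0.00282 = $143.610474
Total = $3,883.823773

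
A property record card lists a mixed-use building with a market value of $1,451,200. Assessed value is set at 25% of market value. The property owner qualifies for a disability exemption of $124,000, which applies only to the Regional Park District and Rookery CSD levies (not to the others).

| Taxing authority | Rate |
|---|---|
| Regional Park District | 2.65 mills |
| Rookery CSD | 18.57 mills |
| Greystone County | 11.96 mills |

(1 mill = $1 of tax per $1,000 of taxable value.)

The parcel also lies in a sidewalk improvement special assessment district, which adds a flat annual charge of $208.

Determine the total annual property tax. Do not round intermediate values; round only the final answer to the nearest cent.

$9,614.42

Assessed value = $1,451,200 × 0.25 = $362,800
Regional Park District: ($362,800 − $124,000) × 0.00265 = $238,800 × 0.00265 = $632.82
Rookery CSD: ($362,800 − $124,000) × 0.01857 = $238,800 × 0.01857 = $4,434.516
Greystone County: $362,800 × 0.01196 = $4,339.088
Levies subtotal = $9,406.424
Total = $9,406.424 + $208 = $9,614.424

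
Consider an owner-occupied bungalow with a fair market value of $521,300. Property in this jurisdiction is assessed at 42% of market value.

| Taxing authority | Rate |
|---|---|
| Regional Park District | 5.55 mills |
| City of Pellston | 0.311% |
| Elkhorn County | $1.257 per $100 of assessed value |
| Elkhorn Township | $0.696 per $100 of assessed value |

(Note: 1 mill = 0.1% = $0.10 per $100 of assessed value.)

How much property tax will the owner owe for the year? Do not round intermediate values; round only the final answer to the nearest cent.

Assessed value = $521,300 × 0.42 = $218,946
Regional Park District: $218,946 × 0.00555 = $1,215.1503
City of Pellston: $218,946 × 0.00311 = $680.92206
Elkhorn County: $218,946 × 0.01257 = $2,752.15122
Elkhorn Township: $218,946 × 0.00696 = $1,523.86416
Total = $6,172.08774

$6,172.09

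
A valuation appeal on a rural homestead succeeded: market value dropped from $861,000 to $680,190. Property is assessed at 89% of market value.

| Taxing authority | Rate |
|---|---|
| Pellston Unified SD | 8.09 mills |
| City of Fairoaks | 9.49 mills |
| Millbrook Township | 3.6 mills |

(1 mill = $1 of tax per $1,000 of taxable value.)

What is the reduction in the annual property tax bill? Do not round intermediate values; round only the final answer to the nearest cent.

$3,408.30

Old assessed value = $861,000 × 0.89 = $766,290
New assessed value = $680,190 × 0.89 = $605,369.1
Combined rate = 0.00809 + 0.00949 + 0.0036 = 0.02118
Old tax = $766,290 × 0.02118 = $16,230.0222
New tax = $605,369.1 × 0.02118 = $12,821.717538
Reduction = $16,230.0222 − $12,821.717538 = $3,408.304662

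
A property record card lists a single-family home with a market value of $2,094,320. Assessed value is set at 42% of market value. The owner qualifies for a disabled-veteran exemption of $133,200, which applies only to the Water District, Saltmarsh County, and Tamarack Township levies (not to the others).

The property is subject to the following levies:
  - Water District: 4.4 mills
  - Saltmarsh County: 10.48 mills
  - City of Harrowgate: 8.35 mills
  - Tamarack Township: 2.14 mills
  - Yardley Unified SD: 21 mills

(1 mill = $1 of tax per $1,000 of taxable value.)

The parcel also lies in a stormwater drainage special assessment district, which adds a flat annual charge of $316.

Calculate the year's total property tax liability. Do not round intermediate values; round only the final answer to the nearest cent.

$38,836.66

Assessed value = $2,094,320 × 0.42 = $879,614.4
Water District: ($879,614.4 − $133,200) × 0.0044 = $746,414.4 × 0.0044 = $3,284.22336
Saltmarsh County: ($879,614.4 − $133,200) × 0.01048 = $746,414.4 × 0.01048 = $7,822.422912
City of Harrowgate: $879,614.4 × 0.00835 = $7,344.78024
Tamarack Township: ($879,614.4 − $133,200) × 0.00214 = $746,414.4 × 0.00214 = $1,597.326816
Yardley Unified SD: $879,614.4 × 0.021 = $18,471.9024
Levies subtotal = $38,520.655728
Total = $38,520.655728 + $316 = $38,836.655728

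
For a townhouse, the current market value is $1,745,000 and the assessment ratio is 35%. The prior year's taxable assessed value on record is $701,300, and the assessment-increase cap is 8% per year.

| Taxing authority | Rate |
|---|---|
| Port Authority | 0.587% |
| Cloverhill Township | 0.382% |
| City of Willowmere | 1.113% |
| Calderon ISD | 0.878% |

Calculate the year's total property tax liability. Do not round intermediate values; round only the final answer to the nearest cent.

Uncapped assessed value = $1,745,000 × 0.35 = $610,750
Cap limit = $701,300 × 1.08 = $757,404
Taxable assessed value = min($610,750, $757,404) = $610,750 (cap does not bind)
Port Authority: $610,750 × 0.00587 = $3,585.1025
Cloverhill Township: $610,750 × 0.00382 = $2,333.065
City of Willowmere: $610,750 × 0.01113 = $6,797.6475
Calderon ISD: $610,750 × 0.00878 = $5,362.385
Total = $18,078.2

$18,078.20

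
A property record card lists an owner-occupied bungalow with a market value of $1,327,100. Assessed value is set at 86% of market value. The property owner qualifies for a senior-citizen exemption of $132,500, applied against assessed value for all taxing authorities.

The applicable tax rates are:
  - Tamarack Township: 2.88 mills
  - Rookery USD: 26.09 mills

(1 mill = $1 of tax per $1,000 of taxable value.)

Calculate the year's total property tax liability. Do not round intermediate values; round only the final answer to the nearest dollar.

Assessed value = $1,327,100 × 0.86 = $1,141,306
Taxable value = $1,141,306 − $132,500 = $1,008,806
Tamarack Township: $1,008,806 × 0.00288 = $2,905.36128
Rookery USD: $1,008,806 × 0.02609 = $26,319.74854
Total = $2,905.36128 + $26,319.74854 = $29,225.10982

$29,225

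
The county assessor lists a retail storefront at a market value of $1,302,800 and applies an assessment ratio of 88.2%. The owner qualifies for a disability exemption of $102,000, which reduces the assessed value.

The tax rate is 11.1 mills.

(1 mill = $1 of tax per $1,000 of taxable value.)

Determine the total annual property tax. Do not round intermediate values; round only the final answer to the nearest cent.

Assessed value = $1,302,800 × 0.882 = $1,149,069.6
Taxable value = $1,149,069.6 − $102,000 = $1,047,069.6
Tax = $1,047,069.6 × 0.0111 = $11,622.47256

$11,622.47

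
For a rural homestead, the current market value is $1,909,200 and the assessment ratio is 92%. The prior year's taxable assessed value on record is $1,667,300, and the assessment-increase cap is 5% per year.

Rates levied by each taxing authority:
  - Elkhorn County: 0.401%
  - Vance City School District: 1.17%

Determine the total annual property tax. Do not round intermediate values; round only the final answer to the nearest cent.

Uncapped assessed value = $1,909,200 × 0.92 = $1,756,464
Cap limit = $1,667,300 × 1.05 = $1,750,665
Taxable assessed value = min($1,756,464, $1,750,665) = $1,750,665 (cap binds)
Elkhorn County: $1,750,665 × 0.00401 = $7,020.16665
Vance City School District: $1,750,665 × 0.0117 = $20,482.7805
Total = $27,502.94715

$27,502.95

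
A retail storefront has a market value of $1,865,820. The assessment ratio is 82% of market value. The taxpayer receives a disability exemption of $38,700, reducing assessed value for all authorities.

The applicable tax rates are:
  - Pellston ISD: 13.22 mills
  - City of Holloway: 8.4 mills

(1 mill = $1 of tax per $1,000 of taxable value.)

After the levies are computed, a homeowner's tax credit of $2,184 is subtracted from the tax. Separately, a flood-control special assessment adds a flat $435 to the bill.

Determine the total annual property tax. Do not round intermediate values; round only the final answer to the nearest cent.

$30,492.31

Assessed value = $1,865,820 × 0.82 = $1,529,972.4
Taxable value = $1,529,972.4 − $38,700 = $1,491,272.4
Pellston ISD: $1,491,272.4 × 0.01322 = $19,714.621128
City of Holloway: $1,491,272.4 × 0.0084 = $12,526.68816
Levies subtotal = $32,241.309288
After credit = $32,241.309288 − $2,184 = $30,057.309288
Total = $30,057.309288 + $435 = $30,492.309288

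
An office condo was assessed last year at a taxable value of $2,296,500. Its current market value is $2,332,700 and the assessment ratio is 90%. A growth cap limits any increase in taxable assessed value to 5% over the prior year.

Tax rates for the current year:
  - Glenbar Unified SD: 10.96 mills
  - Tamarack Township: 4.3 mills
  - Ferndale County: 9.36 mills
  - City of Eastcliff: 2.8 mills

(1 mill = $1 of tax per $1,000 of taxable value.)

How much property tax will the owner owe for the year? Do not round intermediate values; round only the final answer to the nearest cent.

Uncapped assessed value = $2,332,700 × 0.9 = $2,099,430
Cap limit = $2,296,500 × 1.05 = $2,411,325
Taxable assessed value = min($2,099,430, $2,411,325) = $2,099,430 (cap does not bind)
Glenbar Unified SD: $2,099,430 × 0.01096 = $23,009.7528
Tamarack Township: $2,099,430 × 0.0043 = $9,027.549
Ferndale County: $2,099,430 × 0.00936 = $19,650.6648
City of Eastcliff: $2,099,430 × 0.0028 = $5,878.404
Total = $57,566.3706

$57,566.37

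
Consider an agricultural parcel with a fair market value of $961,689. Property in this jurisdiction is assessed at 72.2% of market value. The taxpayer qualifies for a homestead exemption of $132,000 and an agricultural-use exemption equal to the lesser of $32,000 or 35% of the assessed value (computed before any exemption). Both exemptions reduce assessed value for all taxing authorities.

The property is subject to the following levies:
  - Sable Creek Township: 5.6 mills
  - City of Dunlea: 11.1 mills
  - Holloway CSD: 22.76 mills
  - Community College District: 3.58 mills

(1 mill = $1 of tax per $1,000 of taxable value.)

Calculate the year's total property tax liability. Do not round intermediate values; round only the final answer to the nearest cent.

$22,825.81

Assessed value = $961,689 × 0.722 = $694,339.458
Agricultural-use exemption = min($32,000, 35% × $694,339.458) = min($32,000, $243,018.8103) = $32,000 (dollar cap binds)
Taxable value = $694,339.458 − $132,000 − $32,000 = $530,339.458
Sable Creek Township: $530,339.458 × 0.0056 = $2,969.9009648
City of Dunlea: $530,339.458 × 0.0111 = $5,886.7679838
Holloway CSD: $530,339.458 × 0.02276 = $12,070.52606408
Community College District: $530,339.458 × 0.00358 = $1,898.61525964
Total = $22,825.81027232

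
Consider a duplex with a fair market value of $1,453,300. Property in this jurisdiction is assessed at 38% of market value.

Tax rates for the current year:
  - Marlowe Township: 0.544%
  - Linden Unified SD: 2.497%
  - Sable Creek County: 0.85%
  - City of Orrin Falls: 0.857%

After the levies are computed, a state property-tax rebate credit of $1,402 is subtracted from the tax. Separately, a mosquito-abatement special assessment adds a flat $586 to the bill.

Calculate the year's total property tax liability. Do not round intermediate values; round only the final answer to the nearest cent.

$25,405.02

Assessed value = $1,453,300 × 0.38 = $552,254
Marlowe Township: $552,254 × 0.00544 = $3,004.26176
Linden Unified SD: $552,254 × 0.02497 = $13,789.78238
Sable Creek County: $552,254 × 0.0085 = $4,694.159
City of Orrin Falls: $552,254 × 0.00857 = $4,732.81678
Levies subtotal = $26,221.01992
After credit = $26,221.01992 − $1,402 = $24,819.01992
Total = $24,819.01992 + $586 = $25,405.01992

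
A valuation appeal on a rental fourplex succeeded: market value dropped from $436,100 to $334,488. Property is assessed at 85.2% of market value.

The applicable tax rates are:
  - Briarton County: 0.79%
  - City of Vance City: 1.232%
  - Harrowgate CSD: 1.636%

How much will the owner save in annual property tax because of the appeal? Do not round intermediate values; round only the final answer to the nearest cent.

Old assessed value = $436,100 × 0.852 = $371,557.2
New assessed value = $334,488 × 0.852 = $284,983.776
Combined rate = 0.0079 + 0.01232 + 0.01636 = 0.03658
Old tax = $371,557.2 × 0.03658 = $13,591.562376
New tax = $284,983.776 × 0.03658 = $10,424.70652608
Reduction = $13,591.562376 − $10,424.70652608 = $3,166.85584992

$3,166.86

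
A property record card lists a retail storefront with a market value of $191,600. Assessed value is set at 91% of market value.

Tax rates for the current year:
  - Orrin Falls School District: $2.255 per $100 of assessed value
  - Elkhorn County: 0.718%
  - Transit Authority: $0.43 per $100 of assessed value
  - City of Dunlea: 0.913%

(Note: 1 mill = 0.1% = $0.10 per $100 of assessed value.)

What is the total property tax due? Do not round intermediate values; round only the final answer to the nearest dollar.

$7,525

Assessed value = $191,600 × 0.91 = $174,356
Orrin Falls School District: $174,356 × 0.02255 = $3,931.7278
Elkhorn County: $174,356 × 0.00718 = $1,251.87608
Transit Authority: $174,356 × 0.0043 = $749.7308
City of Dunlea: $174,356 × 0.00913 = $1,591.87028
Total = $7,525.20496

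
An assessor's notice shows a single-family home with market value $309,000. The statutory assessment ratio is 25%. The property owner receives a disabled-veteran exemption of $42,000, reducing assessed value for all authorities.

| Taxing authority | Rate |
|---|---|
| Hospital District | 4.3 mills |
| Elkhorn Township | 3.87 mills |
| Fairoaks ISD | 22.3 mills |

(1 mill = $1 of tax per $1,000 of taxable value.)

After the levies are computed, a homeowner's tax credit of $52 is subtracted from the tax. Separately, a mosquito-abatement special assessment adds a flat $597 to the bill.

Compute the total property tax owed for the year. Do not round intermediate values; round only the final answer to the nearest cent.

$1,619.07

Assessed value = $309,000 × 0.25 = $77,250
Taxable value = $77,250 − $42,000 = $35,250
Hospital District: $35,250 × 0.0043 = $151.575
Elkhorn Township: $35,250 × 0.00387 = $136.4175
Fairoaks ISD: $35,250 × 0.0223 = $786.075
Levies subtotal = $1,074.0675
After credit = $1,074.0675 − $52 = $1,022.0675
Total = $1,022.0675 + $597 = $1,619.0675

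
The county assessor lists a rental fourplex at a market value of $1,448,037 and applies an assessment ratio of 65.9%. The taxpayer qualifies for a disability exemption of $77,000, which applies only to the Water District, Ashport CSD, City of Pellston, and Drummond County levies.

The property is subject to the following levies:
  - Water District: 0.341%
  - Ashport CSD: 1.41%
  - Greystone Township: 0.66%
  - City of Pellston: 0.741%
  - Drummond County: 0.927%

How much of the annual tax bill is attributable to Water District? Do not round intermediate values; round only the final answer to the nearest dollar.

$2,991

Assessed value = $1,448,037 × 0.659 = $954,256.383
Water District taxable value = $954,256.383 − $77,000 = $877,256.383
Water District levy = $877,256.383 × 0.00341 = $2,991.44426603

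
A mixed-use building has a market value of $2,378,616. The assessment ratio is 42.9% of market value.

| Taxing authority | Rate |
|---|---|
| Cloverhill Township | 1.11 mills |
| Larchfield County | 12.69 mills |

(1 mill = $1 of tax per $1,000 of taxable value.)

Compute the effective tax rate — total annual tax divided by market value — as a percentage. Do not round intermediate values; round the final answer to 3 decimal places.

Assessed value = $2,378,616 × 0.429 = $1,020,426.264
Cloverhill Township: $1,020,426.264 × 0.00111 = $1,132.67315304
Larchfield County: $1,020,426.264 × 0.01269 = $12,949.20929016
Total tax = $14,081.8824432
Effective rate = $14,081.8824432 ÷ $2,378,616 = 0.592% of market value

0.592%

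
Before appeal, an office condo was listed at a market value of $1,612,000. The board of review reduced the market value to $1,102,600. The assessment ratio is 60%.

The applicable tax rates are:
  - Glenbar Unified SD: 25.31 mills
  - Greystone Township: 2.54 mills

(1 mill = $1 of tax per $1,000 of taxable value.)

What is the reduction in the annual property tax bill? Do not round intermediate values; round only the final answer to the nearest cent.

$8,512.07

Old assessed value = $1,612,000 × 0.6 = $967,200
New assessed value = $1,102,600 × 0.6 = $661,560
Combined rate = 0.02531 + 0.00254 = 0.02785
Old tax = $967,200 × 0.02785 = $26,936.52
New tax = $661,560 × 0.02785 = $18,424.446
Reduction = $26,936.52 − $18,424.446 = $8,512.074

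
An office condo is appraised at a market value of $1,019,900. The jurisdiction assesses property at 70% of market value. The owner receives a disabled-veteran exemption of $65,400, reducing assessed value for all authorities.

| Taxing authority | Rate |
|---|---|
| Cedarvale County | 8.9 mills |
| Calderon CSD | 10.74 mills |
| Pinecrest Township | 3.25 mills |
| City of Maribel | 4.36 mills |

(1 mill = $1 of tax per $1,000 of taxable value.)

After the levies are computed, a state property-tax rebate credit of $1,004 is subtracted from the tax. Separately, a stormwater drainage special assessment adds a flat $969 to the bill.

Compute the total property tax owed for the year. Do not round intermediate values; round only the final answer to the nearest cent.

Assessed value = $1,019,900 × 0.7 = $713,930
Taxable value = $713,930 − $65,400 = $648,530
Cedarvale County: $648,530 × 0.0089 = $5,771.917
Calderon CSD: $648,530 × 0.01074 = $6,965.2122
Pinecrest Township: $648,530 × 0.00325 = $2,107.7225
City of Maribel: $648,530 × 0.00436 = $2,827.5908
Levies subtotal = $17,672.4425
After credit = $17,672.4425 − $1,004 = $16,668.4425
Total = $16,668.4425 + $969 = $17,637.4425

$17,637.44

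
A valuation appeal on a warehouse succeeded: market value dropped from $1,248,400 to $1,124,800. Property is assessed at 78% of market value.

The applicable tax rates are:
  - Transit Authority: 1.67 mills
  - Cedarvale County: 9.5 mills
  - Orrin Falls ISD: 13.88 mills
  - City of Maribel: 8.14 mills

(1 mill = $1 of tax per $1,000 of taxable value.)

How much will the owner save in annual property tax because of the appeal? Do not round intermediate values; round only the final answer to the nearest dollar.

Old assessed value = $1,248,400 × 0.78 = $973,752
New assessed value = $1,124,800 × 0.78 = $877,344
Combined rate = 0.00167 + 0.0095 + 0.01388 + 0.00814 = 0.03319
Old tax = $973,752 × 0.03319 = $32,318.82888
New tax = $877,344 × 0.03319 = $29,119.04736
Reduction = $32,318.82888 − $29,119.04736 = $3,199.78152

$3,200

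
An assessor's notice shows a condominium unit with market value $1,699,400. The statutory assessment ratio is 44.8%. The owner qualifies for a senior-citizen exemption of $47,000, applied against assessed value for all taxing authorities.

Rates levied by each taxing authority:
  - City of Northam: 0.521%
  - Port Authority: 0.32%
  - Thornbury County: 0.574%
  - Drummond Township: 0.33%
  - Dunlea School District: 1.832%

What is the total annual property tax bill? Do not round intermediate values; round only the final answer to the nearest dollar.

$25,552

Assessed value = $1,699,400 × 0.448 = $761,331.2
Taxable value = $761,331.2 − $47,000 = $714,331.2
City of Northam: $714,331.2 × 0.00521 = $3,721.665552
Port Authority: $714,331.2 × 0.0032 = $2,285.85984
Thornbury County: $714,331.2 × 0.00574 = $4,100.261088
Drummond Township: $714,331.2 × 0.0033 = $2,357.29296
Dunlea School District: $714,331.2 × 0.01832 = $13,086.547584
Total = $3,721.665552 + $2,285.85984 + $4,100.261088 + $2,357.29296 + $13,086.547584 = $25,551.627024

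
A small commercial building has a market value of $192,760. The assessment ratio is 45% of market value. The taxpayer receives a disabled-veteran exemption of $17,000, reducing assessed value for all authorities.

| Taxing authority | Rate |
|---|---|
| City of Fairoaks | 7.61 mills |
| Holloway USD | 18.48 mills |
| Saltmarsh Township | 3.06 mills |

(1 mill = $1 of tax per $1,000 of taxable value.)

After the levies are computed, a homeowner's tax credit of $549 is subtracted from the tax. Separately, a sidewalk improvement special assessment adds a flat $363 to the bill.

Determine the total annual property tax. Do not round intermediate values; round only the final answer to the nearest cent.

Assessed value = $192,760 × 0.45 = $86,742
Taxable value = $86,742 − $17,000 = $69,742
City of Fairoaks: $69,742 × 0.00761 = $530.73662
Holloway USD: $69,742 × 0.01848 = $1,288.83216
Saltmarsh Township: $69,742 × 0.00306 = $213.41052
Levies subtotal = $2,032.9793
After credit = $2,032.9793 − $549 = $1,483.9793
Total = $1,483.9793 + $363 = $1,846.9793

$1,846.98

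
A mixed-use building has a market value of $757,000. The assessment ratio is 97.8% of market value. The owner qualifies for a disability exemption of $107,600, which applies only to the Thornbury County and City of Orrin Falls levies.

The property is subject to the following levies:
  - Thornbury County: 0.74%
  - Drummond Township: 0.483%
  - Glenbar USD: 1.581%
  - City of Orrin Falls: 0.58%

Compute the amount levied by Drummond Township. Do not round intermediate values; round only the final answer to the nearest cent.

$3,575.87

Assessed value = $757,000 × 0.978 = $740,346
Drummond Township taxable value = $740,346 (exemption does not apply)
Drummond Township levy = $740,346 × 0.00483 = $3,575.87118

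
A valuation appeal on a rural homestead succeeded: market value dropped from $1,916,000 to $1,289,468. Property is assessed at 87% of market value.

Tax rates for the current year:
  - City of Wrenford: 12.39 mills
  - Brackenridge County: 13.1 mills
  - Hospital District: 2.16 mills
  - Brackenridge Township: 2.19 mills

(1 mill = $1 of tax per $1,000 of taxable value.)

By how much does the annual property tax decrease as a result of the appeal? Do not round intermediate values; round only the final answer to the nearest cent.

$16,265.27

Old assessed value = $1,916,000 × 0.87 = $1,666,920
New assessed value = $1,289,468 × 0.87 = $1,121,837.16
Combined rate = 0.01239 + 0.0131 + 0.00216 + 0.00219 = 0.02984
Old tax = $1,666,920 × 0.02984 = $49,740.8928
New tax = $1,121,837.16 × 0.02984 = $33,475.6208544
Reduction = $49,740.8928 − $33,475.6208544 = $16,265.2719456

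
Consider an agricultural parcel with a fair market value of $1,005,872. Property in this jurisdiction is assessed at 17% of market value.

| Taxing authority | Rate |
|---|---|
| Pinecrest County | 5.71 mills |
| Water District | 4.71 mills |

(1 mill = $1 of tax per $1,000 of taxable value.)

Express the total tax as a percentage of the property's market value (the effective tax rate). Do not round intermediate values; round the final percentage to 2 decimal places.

0.18%

Assessed value = $1,005,872 × 0.17 = $170,998.24
Pinecrest County: $170,998.24 × 0.00571 = $976.3999504
Water District: $170,998.24 × 0.00471 = $805.4017104
Total tax = $1,781.8016608
Effective rate = $1,781.8016608 ÷ $1,005,872 = 0.18% of market value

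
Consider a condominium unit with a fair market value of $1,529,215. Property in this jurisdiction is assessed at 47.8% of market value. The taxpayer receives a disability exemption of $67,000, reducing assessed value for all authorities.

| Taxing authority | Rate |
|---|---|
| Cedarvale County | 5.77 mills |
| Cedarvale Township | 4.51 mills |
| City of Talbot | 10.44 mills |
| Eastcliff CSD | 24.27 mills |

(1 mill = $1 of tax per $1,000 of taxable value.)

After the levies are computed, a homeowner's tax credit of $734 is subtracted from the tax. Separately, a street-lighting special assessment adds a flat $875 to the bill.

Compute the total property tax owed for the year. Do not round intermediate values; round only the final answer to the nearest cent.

$30,012.78

Assessed value = $1,529,215 × 0.478 = $730,964.77
Taxable value = $730,964.77 − $67,000 = $663,964.77
Cedarvale County: $663,964.77 × 0.00577 = $3,831.0767229
Cedarvale Township: $663,964.77 × 0.00451 = $2,994.4811127
City of Talbot: $663,964.77 × 0.01044 = $6,931.7921988
Eastcliff CSD: $663,964.77 × 0.02427 = $16,114.4249679
Levies subtotal = $29,871.7750023
After credit = $29,871.7750023 − $734 = $29,137.7750023
Total = $29,137.7750023 + $875 = $30,012.7750023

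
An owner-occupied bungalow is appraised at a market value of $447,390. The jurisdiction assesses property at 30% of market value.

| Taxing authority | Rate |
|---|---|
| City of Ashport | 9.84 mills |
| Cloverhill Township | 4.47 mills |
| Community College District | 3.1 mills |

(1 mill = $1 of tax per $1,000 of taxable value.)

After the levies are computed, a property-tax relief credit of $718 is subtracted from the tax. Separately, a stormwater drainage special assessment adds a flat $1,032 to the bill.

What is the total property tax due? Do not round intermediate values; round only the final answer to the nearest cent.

$2,650.72

Assessed value = $447,390 × 0.3 = $134,217
City of Ashport: $134,217 × 0.00984 = $1,320.69528
Cloverhill Township: $134,217 × 0.00447 = $599.94999
Community College District: $134,217 × 0.0031 = $416.0727
Levies subtotal = $2,336.71797
After credit = $2,336.71797 − $718 = $1,618.71797
Total = $1,618.71797 + $1,032 = $2,650.71797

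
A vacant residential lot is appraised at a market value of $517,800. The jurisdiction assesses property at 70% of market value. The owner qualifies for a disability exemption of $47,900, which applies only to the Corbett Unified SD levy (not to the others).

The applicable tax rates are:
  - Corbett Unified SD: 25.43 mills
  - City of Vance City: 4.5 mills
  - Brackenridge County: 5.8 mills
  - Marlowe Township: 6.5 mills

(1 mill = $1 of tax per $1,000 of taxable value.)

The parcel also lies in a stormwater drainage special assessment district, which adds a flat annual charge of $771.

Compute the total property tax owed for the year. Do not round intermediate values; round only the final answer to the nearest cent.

$14,859.59

Assessed value = $517,800 × 0.7 = $362,460
Corbett Unified SD: ($362,460 − $47,900) × 0.02543 = $314,560 × 0.02543 = $7,999.2608
City of Vance City: $362,460 × 0.0045 = $1,631.07
Brackenridge County: $362,460 × 0.0058 = $2,102.268
Marlowe Township: $362,460 × 0.0065 = $2,355.99
Levies subtotal = $14,088.5888
Total = $14,088.5888 + $771 = $14,859.5888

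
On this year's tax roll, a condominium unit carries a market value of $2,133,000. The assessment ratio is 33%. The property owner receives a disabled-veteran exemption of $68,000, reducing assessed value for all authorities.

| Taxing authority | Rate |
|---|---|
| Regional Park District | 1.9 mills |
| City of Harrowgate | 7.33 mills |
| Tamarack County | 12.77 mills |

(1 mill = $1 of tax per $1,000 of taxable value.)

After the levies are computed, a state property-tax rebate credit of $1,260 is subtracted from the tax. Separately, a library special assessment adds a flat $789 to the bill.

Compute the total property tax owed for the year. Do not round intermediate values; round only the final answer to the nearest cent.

$13,518.58

Assessed value = $2,133,000 × 0.33 = $703,890
Taxable value = $703,890 − $68,000 = $635,890
Regional Park District: $635,890 × 0.0019 = $1,208.191
City of Harrowgate: $635,890 × 0.00733 = $4,661.0737
Tamarack County: $635,890 × 0.01277 = $8,120.3153
Levies subtotal = $13,989.58
After credit = $13,989.58 − $1,260 = $12,729.58
Total = $12,729.58 + $789 = $13,518.58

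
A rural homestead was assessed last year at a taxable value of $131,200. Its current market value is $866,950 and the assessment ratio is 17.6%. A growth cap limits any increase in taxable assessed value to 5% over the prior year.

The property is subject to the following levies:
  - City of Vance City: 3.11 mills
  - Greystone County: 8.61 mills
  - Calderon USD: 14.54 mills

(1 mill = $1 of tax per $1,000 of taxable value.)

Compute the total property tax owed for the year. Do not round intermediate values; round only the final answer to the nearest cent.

Uncapped assessed value = $866,950 × 0.176 = $152,583.2
Cap limit = $131,200 × 1.05 = $137,760
Taxable assessed value = min($152,583.2, $137,760) = $137,760 (cap binds)
City of Vance City: $137,760 × 0.00311 = $428.4336
Greystone County: $137,760 × 0.00861 = $1,186.1136
Calderon USD: $137,760 × 0.01454 = $2,003.0304
Total = $3,617.5776

$3,617.58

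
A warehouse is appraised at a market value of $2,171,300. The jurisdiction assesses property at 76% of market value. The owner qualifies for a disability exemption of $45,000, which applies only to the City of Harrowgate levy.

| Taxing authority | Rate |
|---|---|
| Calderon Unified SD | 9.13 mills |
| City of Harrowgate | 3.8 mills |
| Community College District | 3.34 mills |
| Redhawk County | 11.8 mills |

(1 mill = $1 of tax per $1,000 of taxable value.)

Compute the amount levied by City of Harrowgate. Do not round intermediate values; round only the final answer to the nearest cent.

$6,099.71

Assessed value = $2,171,300 × 0.76 = $1,650,188
City of Harrowgate taxable value = $1,650,188 − $45,000 = $1,605,188
City of Harrowgate levy = $1,605,188 × 0.0038 = $6,099.7144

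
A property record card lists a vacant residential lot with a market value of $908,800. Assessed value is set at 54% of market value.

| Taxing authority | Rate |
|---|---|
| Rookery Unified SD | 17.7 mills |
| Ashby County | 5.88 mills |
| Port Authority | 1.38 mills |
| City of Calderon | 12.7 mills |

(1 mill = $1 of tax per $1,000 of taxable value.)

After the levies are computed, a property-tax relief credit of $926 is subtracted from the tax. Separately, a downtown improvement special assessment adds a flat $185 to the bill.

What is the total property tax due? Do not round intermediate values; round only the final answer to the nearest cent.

Assessed value = $908,800 × 0.54 = $490,752
Rookery Unified SD: $490,752 × 0.0177 = $8,686.3104
Ashby County: $490,752 × 0.00588 = $2,885.62176
Port Authority: $490,752 × 0.00138 = $677.23776
City of Calderon: $490,752 × 0.0127 = $6,232.5504
Levies subtotal = $18,481.72032
After credit = $18,481.72032 − $926 = $17,555.72032
Total = $17,555.72032 + $185 = $17,740.72032

$17,740.72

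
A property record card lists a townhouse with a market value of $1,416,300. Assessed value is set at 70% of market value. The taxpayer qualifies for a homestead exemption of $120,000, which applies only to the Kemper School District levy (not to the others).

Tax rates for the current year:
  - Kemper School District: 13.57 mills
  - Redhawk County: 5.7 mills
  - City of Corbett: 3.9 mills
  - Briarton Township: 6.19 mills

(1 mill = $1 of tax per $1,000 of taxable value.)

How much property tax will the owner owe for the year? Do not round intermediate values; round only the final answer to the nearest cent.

Assessed value = $1,416,300 × 0.7 = $991,410
Kemper School District: ($991,410 − $120,000) × 0.01357 = $871,410 × 0.01357 = $11,825.0337
Redhawk County: $991,410 × 0.0057 = $5,651.037
City of Corbett: $991,410 × 0.0039 = $3,866.499
Briarton Township: $991,410 × 0.00619 = $6,136.8279
Total = $27,479.3976

$27,479.40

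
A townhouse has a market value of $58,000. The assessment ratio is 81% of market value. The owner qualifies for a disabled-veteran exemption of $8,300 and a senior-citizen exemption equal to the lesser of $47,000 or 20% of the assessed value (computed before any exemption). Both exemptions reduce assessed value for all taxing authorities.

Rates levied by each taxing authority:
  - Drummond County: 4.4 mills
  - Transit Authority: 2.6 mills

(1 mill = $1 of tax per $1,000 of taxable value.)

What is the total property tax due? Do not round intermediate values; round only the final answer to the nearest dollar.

Assessed value = $58,000 × 0.81 = $46,980
Senior-citizen exemption = min($47,000, 20% × $46,980) = min($47,000, $9,396) = $9,396 (percentage binds)
Taxable value = $46,980 − $8,300 − $9,396 = $29,284
Drummond County: $29,284 × 0.0044 = $128.8496
Transit Authority: $29,284 × 0.0026 = $76.1384
Total = $204.988

$205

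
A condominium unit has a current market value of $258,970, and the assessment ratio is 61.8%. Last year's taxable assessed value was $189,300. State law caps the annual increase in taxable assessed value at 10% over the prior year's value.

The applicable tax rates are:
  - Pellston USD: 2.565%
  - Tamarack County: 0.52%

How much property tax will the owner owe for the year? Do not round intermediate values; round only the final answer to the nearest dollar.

Uncapped assessed value = $258,970 × 0.618 = $160,043.46
Cap limit = $189,300 × 1.1 = $208,230
Taxable assessed value = min($160,043.46, $208,230) = $160,043.46 (cap does not bind)
Pellston USD: $160,043.46 × 0.02565 = $4,105.114749
Tamarack County: $160,043.46 × 0.0052 = $832.225992
Total = $4,937.340741

$4,937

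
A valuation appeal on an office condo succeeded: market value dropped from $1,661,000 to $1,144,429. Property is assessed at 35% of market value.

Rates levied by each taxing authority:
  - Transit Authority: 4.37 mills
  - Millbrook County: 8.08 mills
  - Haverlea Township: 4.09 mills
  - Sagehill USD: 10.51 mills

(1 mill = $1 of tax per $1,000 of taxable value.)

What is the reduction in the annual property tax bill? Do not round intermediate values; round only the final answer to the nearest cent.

$4,890.64

Old assessed value = $1,661,000 × 0.35 = $581,350
New assessed value = $1,144,429 × 0.35 = $400,550.15
Combined rate = 0.00437 + 0.00808 + 0.00409 + 0.01051 = 0.02705
Old tax = $581,350 × 0.02705 = $15,725.5175
New tax = $400,550.15 × 0.02705 = $10,834.8815575
Reduction = $15,725.5175 − $10,834.8815575 = $4,890.6359425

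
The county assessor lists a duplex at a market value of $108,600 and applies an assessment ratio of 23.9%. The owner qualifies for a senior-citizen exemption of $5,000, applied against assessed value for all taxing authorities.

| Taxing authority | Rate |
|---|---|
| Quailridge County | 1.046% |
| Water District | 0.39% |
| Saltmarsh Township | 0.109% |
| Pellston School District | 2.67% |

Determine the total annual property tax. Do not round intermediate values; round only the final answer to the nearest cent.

$883.27

Assessed value = $108,600 × 0.239 = $25,955.4
Taxable value = $25,955.4 − $5,000 = $20,955.4
Quailridge County: $20,955.4 × 0.01046 = $219.193484
Water District: $20,955.4 × 0.0039 = $81.72606
Saltmarsh Township: $20,955.4 × 0.00109 = $22.841386
Pellston School District: $20,955.4 × 0.0267 = $559.50918
Total = $219.193484 + $81.72606 + $22.841386 + $559.50918 = $883.27011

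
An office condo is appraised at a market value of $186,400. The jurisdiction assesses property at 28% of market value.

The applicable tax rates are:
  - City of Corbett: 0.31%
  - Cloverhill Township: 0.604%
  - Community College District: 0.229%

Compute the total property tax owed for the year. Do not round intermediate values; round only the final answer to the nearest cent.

Assessed value = $186,400 × 0.28 = $52,192
City of Corbett: $52,192 × 0.0031 = $161.7952
Cloverhill Township: $52,192 × 0.00604 = $315.23968
Community College District: $52,192 × 0.00229 = $119.51968
Total = $161.7952 + $315.23968 + $119.51968 = $596.55456

$596.55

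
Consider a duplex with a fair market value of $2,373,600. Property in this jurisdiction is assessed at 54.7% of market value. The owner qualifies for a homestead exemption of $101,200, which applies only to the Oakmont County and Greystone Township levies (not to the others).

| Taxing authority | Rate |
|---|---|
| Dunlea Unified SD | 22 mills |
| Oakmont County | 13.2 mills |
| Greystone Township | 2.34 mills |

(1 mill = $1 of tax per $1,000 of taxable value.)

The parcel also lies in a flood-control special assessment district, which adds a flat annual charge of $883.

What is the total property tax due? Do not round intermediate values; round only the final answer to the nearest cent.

Assessed value = $2,373,600 × 0.547 = $1,298,359.2
Dunlea Unified SD: $1,298,359.2 × 0.022 = $28,563.9024
Oakmont County: ($1,298,359.2 − $101,200) × 0.0132 = $1,197,159.2 × 0.0132 = $15,802.50144
Greystone Township: ($1,298,359.2 − $101,200) × 0.00234 = $1,197,159.2 × 0.00234 = $2,801.352528
Levies subtotal = $47,167.756368
Total = $47,167.756368 + $883 = $48,050.756368

$48,050.76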